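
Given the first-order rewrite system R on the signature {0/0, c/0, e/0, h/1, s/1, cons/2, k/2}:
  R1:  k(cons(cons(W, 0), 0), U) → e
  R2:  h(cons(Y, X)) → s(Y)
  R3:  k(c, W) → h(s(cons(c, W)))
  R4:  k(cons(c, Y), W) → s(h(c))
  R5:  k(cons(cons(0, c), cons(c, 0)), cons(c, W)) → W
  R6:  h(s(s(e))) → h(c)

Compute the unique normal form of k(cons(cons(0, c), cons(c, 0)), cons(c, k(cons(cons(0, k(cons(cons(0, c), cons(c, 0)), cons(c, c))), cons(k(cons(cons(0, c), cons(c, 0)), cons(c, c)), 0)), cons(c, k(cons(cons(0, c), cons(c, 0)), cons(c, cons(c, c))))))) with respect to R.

cons(c, c)

1. k(cons(cons(0, c), cons(c, 0)), cons(c, k(cons(cons(0, k(cons(cons(0, c), cons(c, 0)), cons(c, c))), cons(k(cons(cons(0, c), cons(c, 0)), cons(c, c)), 0)), cons(c, k(cons(cons(0, c), cons(c, 0)), cons(c, cons(c, c)))))))  →  k(cons(cons(0, k(cons(cons(0, c), cons(c, 0)), cons(c, c))), cons(k(cons(cons(0, c), cons(c, 0)), cons(c, c)), 0)), cons(c, k(cons(cons(0, c), cons(c, 0)), cons(c, cons(c, c)))))   [R5 at ε]
2. k(cons(cons(0, k(cons(cons(0, c), cons(c, 0)), cons(c, c))), cons(k(cons(cons(0, c), cons(c, 0)), cons(c, c)), 0)), cons(c, k(cons(cons(0, c), cons(c, 0)), cons(c, cons(c, c)))))  →  k(cons(cons(0, c), cons(k(cons(cons(0, c), cons(c, 0)), cons(c, c)), 0)), cons(c, k(cons(cons(0, c), cons(c, 0)), cons(c, cons(c, c)))))   [R5 at 1.1.2]
3. k(cons(cons(0, c), cons(k(cons(cons(0, c), cons(c, 0)), cons(c, c)), 0)), cons(c, k(cons(cons(0, c), cons(c, 0)), cons(c, cons(c, c)))))  →  k(cons(cons(0, c), cons(c, 0)), cons(c, k(cons(cons(0, c), cons(c, 0)), cons(c, cons(c, c)))))   [R5 at 1.2.1]
4. k(cons(cons(0, c), cons(c, 0)), cons(c, k(cons(cons(0, c), cons(c, 0)), cons(c, cons(c, c)))))  →  k(cons(cons(0, c), cons(c, 0)), cons(c, cons(c, c)))   [R5 at ε]
5. k(cons(cons(0, c), cons(c, 0)), cons(c, cons(c, c)))  →  cons(c, c)   [R5 at ε]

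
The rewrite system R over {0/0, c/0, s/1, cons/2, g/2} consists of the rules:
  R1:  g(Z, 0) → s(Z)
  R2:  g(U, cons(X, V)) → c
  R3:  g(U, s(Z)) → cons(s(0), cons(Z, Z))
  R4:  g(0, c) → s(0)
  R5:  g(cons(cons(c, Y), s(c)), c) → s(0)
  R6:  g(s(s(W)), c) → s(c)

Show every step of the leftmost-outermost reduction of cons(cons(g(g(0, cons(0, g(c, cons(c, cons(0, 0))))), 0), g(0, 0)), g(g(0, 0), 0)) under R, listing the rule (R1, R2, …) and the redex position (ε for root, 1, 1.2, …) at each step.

1. cons(cons(g(g(0, cons(0, g(c, cons(c, cons(0, 0))))), 0), g(0, 0)), g(g(0, 0), 0))  →  cons(cons(s(g(0, cons(0, g(c, cons(c, cons(0, 0)))))), g(0, 0)), g(g(0, 0), 0))   [R1 at 1.1]
2. cons(cons(s(g(0, cons(0, g(c, cons(c, cons(0, 0)))))), g(0, 0)), g(g(0, 0), 0))  →  cons(cons(s(c), g(0, 0)), g(g(0, 0), 0))   [R2 at 1.1.1]
3. cons(cons(s(c), g(0, 0)), g(g(0, 0), 0))  →  cons(cons(s(c), s(0)), g(g(0, 0), 0))   [R1 at 1.2]
4. cons(cons(s(c), s(0)), g(g(0, 0), 0))  →  cons(cons(s(c), s(0)), s(g(0, 0)))   [R1 at 2]
5. cons(cons(s(c), s(0)), s(g(0, 0)))  →  cons(cons(s(c), s(0)), s(s(0)))   [R1 at 2.1]

cons(cons(s(c), s(0)), s(s(0)))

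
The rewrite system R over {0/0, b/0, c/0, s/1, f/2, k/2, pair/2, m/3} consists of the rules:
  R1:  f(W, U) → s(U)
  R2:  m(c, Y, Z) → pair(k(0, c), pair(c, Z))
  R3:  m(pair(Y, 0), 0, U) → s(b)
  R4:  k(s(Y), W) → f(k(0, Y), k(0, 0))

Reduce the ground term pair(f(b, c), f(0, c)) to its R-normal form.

1. pair(f(b, c), f(0, c))  →  pair(s(c), f(0, c))   [R1 at 1]
2. pair(s(c), f(0, c))  →  pair(s(c), s(c))   [R1 at 2]

pair(s(c), s(c))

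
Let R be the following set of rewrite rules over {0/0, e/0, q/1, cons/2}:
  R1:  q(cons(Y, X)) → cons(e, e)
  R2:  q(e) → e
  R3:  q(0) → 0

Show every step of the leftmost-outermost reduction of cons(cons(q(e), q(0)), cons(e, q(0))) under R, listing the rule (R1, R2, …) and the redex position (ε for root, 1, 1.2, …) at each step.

cons(cons(e, 0), cons(e, 0))

1. cons(cons(q(e), q(0)), cons(e, q(0)))  →  cons(cons(e, q(0)), cons(e, q(0)))   [R2 at 1.1]
2. cons(cons(e, q(0)), cons(e, q(0)))  →  cons(cons(e, 0), cons(e, q(0)))   [R3 at 1.2]
3. cons(cons(e, 0), cons(e, q(0)))  →  cons(cons(e, 0), cons(e, 0))   [R3 at 2.2]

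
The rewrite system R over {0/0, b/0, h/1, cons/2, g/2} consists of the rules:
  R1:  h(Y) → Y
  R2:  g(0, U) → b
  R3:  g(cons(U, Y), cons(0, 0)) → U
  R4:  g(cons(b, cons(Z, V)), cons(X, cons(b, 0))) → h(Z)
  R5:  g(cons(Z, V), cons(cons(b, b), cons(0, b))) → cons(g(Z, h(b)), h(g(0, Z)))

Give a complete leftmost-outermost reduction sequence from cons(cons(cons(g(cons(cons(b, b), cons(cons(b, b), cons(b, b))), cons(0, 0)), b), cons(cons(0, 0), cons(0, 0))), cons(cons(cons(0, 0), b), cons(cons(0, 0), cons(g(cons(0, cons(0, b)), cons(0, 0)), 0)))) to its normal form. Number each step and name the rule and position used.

1. cons(cons(cons(g(cons(cons(b, b), cons(cons(b, b), cons(b, b))), cons(0, 0)), b), cons(cons(0, 0), cons(0, 0))), cons(cons(cons(0, 0), b), cons(cons(0, 0), cons(g(cons(0, cons(0, b)), cons(0, 0)), 0))))  →  cons(cons(cons(cons(b, b), b), cons(cons(0, 0), cons(0, 0))), cons(cons(cons(0, 0), b), cons(cons(0, 0), cons(g(cons(0, cons(0, b)), cons(0, 0)), 0))))   [R3 at 1.1.1]
2. cons(cons(cons(cons(b, b), b), cons(cons(0, 0), cons(0, 0))), cons(cons(cons(0, 0), b), cons(cons(0, 0), cons(g(cons(0, cons(0, b)), cons(0, 0)), 0))))  →  cons(cons(cons(cons(b, b), b), cons(cons(0, 0), cons(0, 0))), cons(cons(cons(0, 0), b), cons(cons(0, 0), cons(0, 0))))   [R3 at 2.2.2.1]

cons(cons(cons(cons(b, b), b), cons(cons(0, 0), cons(0, 0))), cons(cons(cons(0, 0), b), cons(cons(0, 0), cons(0, 0))))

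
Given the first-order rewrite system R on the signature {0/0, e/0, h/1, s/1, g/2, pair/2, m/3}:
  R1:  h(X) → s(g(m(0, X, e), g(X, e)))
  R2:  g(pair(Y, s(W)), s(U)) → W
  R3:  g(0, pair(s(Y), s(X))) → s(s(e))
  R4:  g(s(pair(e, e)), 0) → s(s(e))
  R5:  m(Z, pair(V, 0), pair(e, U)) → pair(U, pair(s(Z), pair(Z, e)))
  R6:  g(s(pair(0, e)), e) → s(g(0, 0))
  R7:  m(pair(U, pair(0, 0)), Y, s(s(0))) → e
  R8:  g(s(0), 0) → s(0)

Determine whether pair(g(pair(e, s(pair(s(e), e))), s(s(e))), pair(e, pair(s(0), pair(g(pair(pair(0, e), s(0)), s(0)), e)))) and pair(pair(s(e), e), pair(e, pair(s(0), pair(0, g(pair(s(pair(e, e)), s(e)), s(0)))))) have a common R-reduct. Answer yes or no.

yes — NF(t₁) = pair(pair(s(e), e), pair(e, pair(s(0), pair(0, e)))), NF(t₂) = pair(pair(s(e), e), pair(e, pair(s(0), pair(0, e))))

Reduce t₁ = pair(g(pair(e, s(pair(s(e), e))), s(s(e))), pair(e, pair(s(0), pair(g(pair(pair(0, e), s(0)), s(0)), e)))):
1. pair(g(pair(e, s(pair(s(e), e))), s(s(e))), pair(e, pair(s(0), pair(g(pair(pair(0, e), s(0)), s(0)), e))))  →  pair(pair(s(e), e), pair(e, pair(s(0), pair(g(pair(pair(0, e), s(0)), s(0)), e))))   [R2 at 1]
2. pair(pair(s(e), e), pair(e, pair(s(0), pair(g(pair(pair(0, e), s(0)), s(0)), e))))  →  pair(pair(s(e), e), pair(e, pair(s(0), pair(0, e))))   [R2 at 2.2.2.1]

Reduce t₂ = pair(pair(s(e), e), pair(e, pair(s(0), pair(0, g(pair(s(pair(e, e)), s(e)), s(0)))))):
1. pair(pair(s(e), e), pair(e, pair(s(0), pair(0, g(pair(s(pair(e, e)), s(e)), s(0))))))  →  pair(pair(s(e), e), pair(e, pair(s(0), pair(0, e))))   [R2 at 2.2.2.2]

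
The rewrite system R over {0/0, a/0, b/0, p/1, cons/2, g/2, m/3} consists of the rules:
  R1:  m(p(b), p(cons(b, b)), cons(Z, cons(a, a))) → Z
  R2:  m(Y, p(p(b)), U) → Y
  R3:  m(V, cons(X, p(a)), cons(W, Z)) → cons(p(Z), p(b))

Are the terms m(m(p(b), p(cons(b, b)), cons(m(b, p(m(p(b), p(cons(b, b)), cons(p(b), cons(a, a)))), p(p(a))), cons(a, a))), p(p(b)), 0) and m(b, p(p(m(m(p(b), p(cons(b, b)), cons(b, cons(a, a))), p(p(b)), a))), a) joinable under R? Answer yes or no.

Reduce t₁ = m(m(p(b), p(cons(b, b)), cons(m(b, p(m(p(b), p(cons(b, b)), cons(p(b), cons(a, a)))), p(p(a))), cons(a, a))), p(p(b)), 0):
1. m(m(p(b), p(cons(b, b)), cons(m(b, p(m(p(b), p(cons(b, b)), cons(p(b), cons(a, a)))), p(p(a))), cons(a, a))), p(p(b)), 0)  →  m(p(b), p(cons(b, b)), cons(m(b, p(m(p(b), p(cons(b, b)), cons(p(b), cons(a, a)))), p(p(a))), cons(a, a)))   [R2 at ε]
2. m(p(b), p(cons(b, b)), cons(m(b, p(m(p(b), p(cons(b, b)), cons(p(b), cons(a, a)))), p(p(a))), cons(a, a)))  →  m(b, p(m(p(b), p(cons(b, b)), cons(p(b), cons(a, a)))), p(p(a)))   [R1 at ε]
3. m(b, p(m(p(b), p(cons(b, b)), cons(p(b), cons(a, a)))), p(p(a)))  →  m(b, p(p(b)), p(p(a)))   [R1 at 2.1]
4. m(b, p(p(b)), p(p(a)))  →  b   [R2 at ε]

Reduce t₂ = m(b, p(p(m(m(p(b), p(cons(b, b)), cons(b, cons(a, a))), p(p(b)), a))), a):
1. m(b, p(p(m(m(p(b), p(cons(b, b)), cons(b, cons(a, a))), p(p(b)), a))), a)  →  m(b, p(p(m(p(b), p(cons(b, b)), cons(b, cons(a, a))))), a)   [R2 at 2.1.1]
2. m(b, p(p(m(p(b), p(cons(b, b)), cons(b, cons(a, a))))), a)  →  m(b, p(p(b)), a)   [R1 at 2.1.1]
3. m(b, p(p(b)), a)  →  b   [R2 at ε]

yes — NF(t₁) = b, NF(t₂) = b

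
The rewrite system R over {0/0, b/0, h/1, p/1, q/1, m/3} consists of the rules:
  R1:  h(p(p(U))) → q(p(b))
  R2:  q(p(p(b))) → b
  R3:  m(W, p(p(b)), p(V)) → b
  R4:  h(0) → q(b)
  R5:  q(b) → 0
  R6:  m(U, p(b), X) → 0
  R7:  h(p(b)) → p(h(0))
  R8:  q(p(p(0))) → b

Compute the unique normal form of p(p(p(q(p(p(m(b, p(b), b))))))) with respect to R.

1. p(p(p(q(p(p(m(b, p(b), b)))))))  →  p(p(p(q(p(p(0))))))   [R6 at 1.1.1.1.1.1]
2. p(p(p(q(p(p(0))))))  →  p(p(p(b)))   [R8 at 1.1.1]

p(p(p(b)))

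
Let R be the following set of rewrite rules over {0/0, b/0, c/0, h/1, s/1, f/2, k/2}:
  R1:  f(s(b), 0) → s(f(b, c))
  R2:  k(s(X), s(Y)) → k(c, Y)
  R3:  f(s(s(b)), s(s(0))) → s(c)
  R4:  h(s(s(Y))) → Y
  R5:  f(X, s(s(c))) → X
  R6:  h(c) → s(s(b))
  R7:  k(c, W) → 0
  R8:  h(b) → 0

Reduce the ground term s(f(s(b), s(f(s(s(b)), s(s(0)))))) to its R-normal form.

s(s(b))

1. s(f(s(b), s(f(s(s(b)), s(s(0))))))  →  s(f(s(b), s(s(c))))   [R3 at 1.2.1]
2. s(f(s(b), s(s(c))))  →  s(s(b))   [R5 at 1]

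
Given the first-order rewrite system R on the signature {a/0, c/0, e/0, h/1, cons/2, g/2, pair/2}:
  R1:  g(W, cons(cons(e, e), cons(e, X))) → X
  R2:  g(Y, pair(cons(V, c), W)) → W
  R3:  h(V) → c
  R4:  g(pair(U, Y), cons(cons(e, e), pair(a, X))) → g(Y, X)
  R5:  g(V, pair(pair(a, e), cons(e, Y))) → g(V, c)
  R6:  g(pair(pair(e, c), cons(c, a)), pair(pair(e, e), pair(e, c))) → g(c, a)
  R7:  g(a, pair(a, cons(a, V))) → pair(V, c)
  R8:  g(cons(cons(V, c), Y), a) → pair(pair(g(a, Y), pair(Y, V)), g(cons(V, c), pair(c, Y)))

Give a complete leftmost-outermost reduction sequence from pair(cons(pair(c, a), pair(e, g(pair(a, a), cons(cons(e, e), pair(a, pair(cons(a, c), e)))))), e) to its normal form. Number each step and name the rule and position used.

pair(cons(pair(c, a), pair(e, e)), e)

1. pair(cons(pair(c, a), pair(e, g(pair(a, a), cons(cons(e, e), pair(a, pair(cons(a, c), e)))))), e)  →  pair(cons(pair(c, a), pair(e, g(a, pair(cons(a, c), e)))), e)   [R4 at 1.2.2]
2. pair(cons(pair(c, a), pair(e, g(a, pair(cons(a, c), e)))), e)  →  pair(cons(pair(c, a), pair(e, e)), e)   [R2 at 1.2.2]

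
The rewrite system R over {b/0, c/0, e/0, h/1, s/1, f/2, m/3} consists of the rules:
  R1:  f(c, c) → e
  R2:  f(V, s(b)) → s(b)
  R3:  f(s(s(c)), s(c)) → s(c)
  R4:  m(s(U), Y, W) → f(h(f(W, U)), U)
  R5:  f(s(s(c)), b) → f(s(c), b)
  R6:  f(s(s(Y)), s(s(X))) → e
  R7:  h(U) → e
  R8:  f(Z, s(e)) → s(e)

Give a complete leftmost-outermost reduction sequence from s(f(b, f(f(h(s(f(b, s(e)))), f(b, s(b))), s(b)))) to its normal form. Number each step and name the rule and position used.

s(s(b))

1. s(f(b, f(f(h(s(f(b, s(e)))), f(b, s(b))), s(b))))  →  s(f(b, s(b)))   [R2 at 1.2]
2. s(f(b, s(b)))  →  s(s(b))   [R2 at 1]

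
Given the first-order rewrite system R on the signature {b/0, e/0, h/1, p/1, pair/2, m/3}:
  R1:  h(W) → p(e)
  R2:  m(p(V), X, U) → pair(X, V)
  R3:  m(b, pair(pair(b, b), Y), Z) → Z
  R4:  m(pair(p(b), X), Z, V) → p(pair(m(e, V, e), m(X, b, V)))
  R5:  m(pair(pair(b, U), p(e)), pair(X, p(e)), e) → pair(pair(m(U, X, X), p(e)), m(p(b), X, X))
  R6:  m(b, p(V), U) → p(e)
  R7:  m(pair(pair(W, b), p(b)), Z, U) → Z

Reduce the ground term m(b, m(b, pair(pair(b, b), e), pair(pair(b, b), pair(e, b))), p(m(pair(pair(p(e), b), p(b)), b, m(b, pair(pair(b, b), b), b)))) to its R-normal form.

1. m(b, m(b, pair(pair(b, b), e), pair(pair(b, b), pair(e, b))), p(m(pair(pair(p(e), b), p(b)), b, m(b, pair(pair(b, b), b), b))))  →  m(b, pair(pair(b, b), pair(e, b)), p(m(pair(pair(p(e), b), p(b)), b, m(b, pair(pair(b, b), b), b))))   [R3 at 2]
2. m(b, pair(pair(b, b), pair(e, b)), p(m(pair(pair(p(e), b), p(b)), b, m(b, pair(pair(b, b), b), b))))  →  p(m(pair(pair(p(e), b), p(b)), b, m(b, pair(pair(b, b), b), b)))   [R3 at ε]
3. p(m(pair(pair(p(e), b), p(b)), b, m(b, pair(pair(b, b), b), b)))  →  p(b)   [R7 at 1]

p(b)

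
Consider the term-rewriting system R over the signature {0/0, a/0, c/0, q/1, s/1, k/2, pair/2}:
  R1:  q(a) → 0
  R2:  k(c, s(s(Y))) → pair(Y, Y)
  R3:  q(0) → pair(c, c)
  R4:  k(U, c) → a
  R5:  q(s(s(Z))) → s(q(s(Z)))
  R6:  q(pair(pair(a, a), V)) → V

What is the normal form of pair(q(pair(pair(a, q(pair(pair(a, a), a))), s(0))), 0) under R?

1. pair(q(pair(pair(a, q(pair(pair(a, a), a))), s(0))), 0)  →  pair(q(pair(pair(a, a), s(0))), 0)   [R6 at 1.1.1.2]
2. pair(q(pair(pair(a, a), s(0))), 0)  →  pair(s(0), 0)   [R6 at 1]

pair(s(0), 0)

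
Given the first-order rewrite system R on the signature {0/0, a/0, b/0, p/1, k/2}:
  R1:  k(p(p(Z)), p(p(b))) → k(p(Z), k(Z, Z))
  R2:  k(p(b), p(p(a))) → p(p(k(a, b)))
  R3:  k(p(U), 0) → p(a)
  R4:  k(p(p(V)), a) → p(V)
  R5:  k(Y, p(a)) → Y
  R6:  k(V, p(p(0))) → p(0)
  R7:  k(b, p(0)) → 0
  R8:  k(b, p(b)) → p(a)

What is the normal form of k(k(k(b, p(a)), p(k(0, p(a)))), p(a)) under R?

1. k(k(k(b, p(a)), p(k(0, p(a)))), p(a))  →  k(k(b, p(a)), p(k(0, p(a))))   [R5 at ε]
2. k(k(b, p(a)), p(k(0, p(a))))  →  k(b, p(k(0, p(a))))   [R5 at 1]
3. k(b, p(k(0, p(a))))  →  k(b, p(0))   [R5 at 2.1]
4. k(b, p(0))  →  0   [R7 at ε]

0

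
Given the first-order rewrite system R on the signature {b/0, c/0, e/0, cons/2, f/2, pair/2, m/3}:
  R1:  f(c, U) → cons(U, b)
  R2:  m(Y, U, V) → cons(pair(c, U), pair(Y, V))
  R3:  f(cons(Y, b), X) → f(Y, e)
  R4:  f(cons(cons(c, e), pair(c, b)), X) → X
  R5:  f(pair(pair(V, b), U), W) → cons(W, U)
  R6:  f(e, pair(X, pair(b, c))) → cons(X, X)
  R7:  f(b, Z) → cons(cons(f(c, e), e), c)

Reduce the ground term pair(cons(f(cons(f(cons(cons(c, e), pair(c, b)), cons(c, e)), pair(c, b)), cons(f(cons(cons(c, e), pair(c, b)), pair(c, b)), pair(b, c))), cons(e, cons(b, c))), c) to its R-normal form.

pair(cons(cons(pair(c, b), pair(b, c)), cons(e, cons(b, c))), c)

1. pair(cons(f(cons(f(cons(cons(c, e), pair(c, b)), cons(c, e)), pair(c, b)), cons(f(cons(cons(c, e), pair(c, b)), pair(c, b)), pair(b, c))), cons(e, cons(b, c))), c)  →  pair(cons(f(cons(cons(c, e), pair(c, b)), cons(f(cons(cons(c, e), pair(c, b)), pair(c, b)), pair(b, c))), cons(e, cons(b, c))), c)   [R4 at 1.1.1.1]
2. pair(cons(f(cons(cons(c, e), pair(c, b)), cons(f(cons(cons(c, e), pair(c, b)), pair(c, b)), pair(b, c))), cons(e, cons(b, c))), c)  →  pair(cons(cons(f(cons(cons(c, e), pair(c, b)), pair(c, b)), pair(b, c)), cons(e, cons(b, c))), c)   [R4 at 1.1]
3. pair(cons(cons(f(cons(cons(c, e), pair(c, b)), pair(c, b)), pair(b, c)), cons(e, cons(b, c))), c)  →  pair(cons(cons(pair(c, b), pair(b, c)), cons(e, cons(b, c))), c)   [R4 at 1.1.1]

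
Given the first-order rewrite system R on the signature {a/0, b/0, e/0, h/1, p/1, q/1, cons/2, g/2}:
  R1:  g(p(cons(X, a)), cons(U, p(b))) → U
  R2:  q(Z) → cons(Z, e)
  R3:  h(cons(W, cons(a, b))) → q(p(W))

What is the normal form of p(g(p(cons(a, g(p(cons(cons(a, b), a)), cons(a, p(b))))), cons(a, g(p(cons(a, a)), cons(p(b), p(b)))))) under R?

1. p(g(p(cons(a, g(p(cons(cons(a, b), a)), cons(a, p(b))))), cons(a, g(p(cons(a, a)), cons(p(b), p(b))))))  →  p(g(p(cons(a, a)), cons(a, g(p(cons(a, a)), cons(p(b), p(b))))))   [R1 at 1.1.1.2]
2. p(g(p(cons(a, a)), cons(a, g(p(cons(a, a)), cons(p(b), p(b))))))  →  p(g(p(cons(a, a)), cons(a, p(b))))   [R1 at 1.2.2]
3. p(g(p(cons(a, a)), cons(a, p(b))))  →  p(a)   [R1 at 1]

p(a)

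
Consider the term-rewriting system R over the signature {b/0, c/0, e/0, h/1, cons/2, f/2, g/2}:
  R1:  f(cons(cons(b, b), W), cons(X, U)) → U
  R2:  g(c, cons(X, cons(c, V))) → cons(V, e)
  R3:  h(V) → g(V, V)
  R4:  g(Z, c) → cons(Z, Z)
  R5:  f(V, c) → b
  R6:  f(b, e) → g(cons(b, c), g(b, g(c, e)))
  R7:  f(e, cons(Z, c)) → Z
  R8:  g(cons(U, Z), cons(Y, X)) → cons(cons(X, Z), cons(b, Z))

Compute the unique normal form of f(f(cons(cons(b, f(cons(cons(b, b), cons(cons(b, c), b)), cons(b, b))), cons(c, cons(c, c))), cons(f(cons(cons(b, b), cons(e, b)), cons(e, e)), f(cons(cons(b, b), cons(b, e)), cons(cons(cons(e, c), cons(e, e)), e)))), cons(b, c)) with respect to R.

1. f(f(cons(cons(b, f(cons(cons(b, b), cons(cons(b, c), b)), cons(b, b))), cons(c, cons(c, c))), cons(f(cons(cons(b, b), cons(e, b)), cons(e, e)), f(cons(cons(b, b), cons(b, e)), cons(cons(cons(e, c), cons(e, e)), e)))), cons(b, c))  →  f(f(cons(cons(b, b), cons(c, cons(c, c))), cons(f(cons(cons(b, b), cons(e, b)), cons(e, e)), f(cons(cons(b, b), cons(b, e)), cons(cons(cons(e, c), cons(e, e)), e)))), cons(b, c))   [R1 at 1.1.1.2]
2. f(f(cons(cons(b, b), cons(c, cons(c, c))), cons(f(cons(cons(b, b), cons(e, b)), cons(e, e)), f(cons(cons(b, b), cons(b, e)), cons(cons(cons(e, c), cons(e, e)), e)))), cons(b, c))  →  f(f(cons(cons(b, b), cons(b, e)), cons(cons(cons(e, c), cons(e, e)), e)), cons(b, c))   [R1 at 1]
3. f(f(cons(cons(b, b), cons(b, e)), cons(cons(cons(e, c), cons(e, e)), e)), cons(b, c))  →  f(e, cons(b, c))   [R1 at 1]
4. f(e, cons(b, c))  →  b   [R7 at ε]

b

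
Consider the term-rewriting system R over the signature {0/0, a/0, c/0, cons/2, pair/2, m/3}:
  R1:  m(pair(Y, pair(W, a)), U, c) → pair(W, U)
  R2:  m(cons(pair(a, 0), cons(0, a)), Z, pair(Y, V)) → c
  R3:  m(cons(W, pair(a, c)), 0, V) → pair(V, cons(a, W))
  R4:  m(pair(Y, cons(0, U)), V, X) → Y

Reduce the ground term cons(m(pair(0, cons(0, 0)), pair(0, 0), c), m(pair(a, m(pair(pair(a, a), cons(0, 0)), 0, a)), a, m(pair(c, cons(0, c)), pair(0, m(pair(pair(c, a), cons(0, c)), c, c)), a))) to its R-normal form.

cons(0, pair(a, a))

1. cons(m(pair(0, cons(0, 0)), pair(0, 0), c), m(pair(a, m(pair(pair(a, a), cons(0, 0)), 0, a)), a, m(pair(c, cons(0, c)), pair(0, m(pair(pair(c, a), cons(0, c)), c, c)), a)))  →  cons(0, m(pair(a, m(pair(pair(a, a), cons(0, 0)), 0, a)), a, m(pair(c, cons(0, c)), pair(0, m(pair(pair(c, a), cons(0, c)), c, c)), a)))   [R4 at 1]
2. cons(0, m(pair(a, m(pair(pair(a, a), cons(0, 0)), 0, a)), a, m(pair(c, cons(0, c)), pair(0, m(pair(pair(c, a), cons(0, c)), c, c)), a)))  →  cons(0, m(pair(a, pair(a, a)), a, m(pair(c, cons(0, c)), pair(0, m(pair(pair(c, a), cons(0, c)), c, c)), a)))   [R4 at 2.1.2]
3. cons(0, m(pair(a, pair(a, a)), a, m(pair(c, cons(0, c)), pair(0, m(pair(pair(c, a), cons(0, c)), c, c)), a)))  →  cons(0, m(pair(a, pair(a, a)), a, c))   [R4 at 2.3]
4. cons(0, m(pair(a, pair(a, a)), a, c))  →  cons(0, pair(a, a))   [R1 at 2]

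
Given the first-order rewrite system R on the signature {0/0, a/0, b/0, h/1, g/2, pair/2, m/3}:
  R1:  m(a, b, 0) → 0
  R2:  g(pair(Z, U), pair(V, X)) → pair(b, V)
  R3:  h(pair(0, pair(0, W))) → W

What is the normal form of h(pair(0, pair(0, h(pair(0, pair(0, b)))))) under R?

b

1. h(pair(0, pair(0, h(pair(0, pair(0, b))))))  →  h(pair(0, pair(0, b)))   [R3 at ε]
2. h(pair(0, pair(0, b)))  →  b   [R3 at ε]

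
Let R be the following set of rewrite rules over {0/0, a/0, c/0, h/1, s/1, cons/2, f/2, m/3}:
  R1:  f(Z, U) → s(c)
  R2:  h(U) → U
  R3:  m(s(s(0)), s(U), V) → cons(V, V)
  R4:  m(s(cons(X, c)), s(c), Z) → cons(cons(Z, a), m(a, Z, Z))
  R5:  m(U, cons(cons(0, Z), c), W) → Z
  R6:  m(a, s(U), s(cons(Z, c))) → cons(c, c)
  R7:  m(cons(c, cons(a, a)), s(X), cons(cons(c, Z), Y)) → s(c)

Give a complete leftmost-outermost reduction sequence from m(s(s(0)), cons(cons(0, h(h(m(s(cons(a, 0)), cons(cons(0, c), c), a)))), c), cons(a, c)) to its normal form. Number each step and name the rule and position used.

1. m(s(s(0)), cons(cons(0, h(h(m(s(cons(a, 0)), cons(cons(0, c), c), a)))), c), cons(a, c))  →  h(h(m(s(cons(a, 0)), cons(cons(0, c), c), a)))   [R5 at ε]
2. h(h(m(s(cons(a, 0)), cons(cons(0, c), c), a)))  →  h(m(s(cons(a, 0)), cons(cons(0, c), c), a))   [R2 at ε]
3. h(m(s(cons(a, 0)), cons(cons(0, c), c), a))  →  m(s(cons(a, 0)), cons(cons(0, c), c), a)   [R2 at ε]
4. m(s(cons(a, 0)), cons(cons(0, c), c), a)  →  c   [R5 at ε]

c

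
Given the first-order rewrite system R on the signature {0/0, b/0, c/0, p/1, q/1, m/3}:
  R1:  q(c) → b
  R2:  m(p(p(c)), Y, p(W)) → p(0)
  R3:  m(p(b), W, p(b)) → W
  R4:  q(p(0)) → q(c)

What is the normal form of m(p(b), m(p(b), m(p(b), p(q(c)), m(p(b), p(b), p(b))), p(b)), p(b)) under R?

1. m(p(b), m(p(b), m(p(b), p(q(c)), m(p(b), p(b), p(b))), p(b)), p(b))  →  m(p(b), m(p(b), p(q(c)), m(p(b), p(b), p(b))), p(b))   [R3 at ε]
2. m(p(b), m(p(b), p(q(c)), m(p(b), p(b), p(b))), p(b))  →  m(p(b), p(q(c)), m(p(b), p(b), p(b)))   [R3 at ε]
3. m(p(b), p(q(c)), m(p(b), p(b), p(b)))  →  m(p(b), p(b), m(p(b), p(b), p(b)))   [R1 at 2.1]
4. m(p(b), p(b), m(p(b), p(b), p(b)))  →  m(p(b), p(b), p(b))   [R3 at 3]
5. m(p(b), p(b), p(b))  →  p(b)   [R3 at ε]

p(b)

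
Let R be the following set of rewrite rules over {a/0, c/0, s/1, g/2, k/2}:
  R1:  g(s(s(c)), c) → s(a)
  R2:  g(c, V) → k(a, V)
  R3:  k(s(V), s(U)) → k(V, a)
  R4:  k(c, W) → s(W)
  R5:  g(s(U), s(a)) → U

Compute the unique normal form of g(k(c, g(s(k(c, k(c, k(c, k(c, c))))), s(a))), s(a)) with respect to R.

1. g(k(c, g(s(k(c, k(c, k(c, k(c, c))))), s(a))), s(a))  →  g(s(g(s(k(c, k(c, k(c, k(c, c))))), s(a))), s(a))   [R4 at 1]
2. g(s(g(s(k(c, k(c, k(c, k(c, c))))), s(a))), s(a))  →  g(s(k(c, k(c, k(c, k(c, c))))), s(a))   [R5 at ε]
3. g(s(k(c, k(c, k(c, k(c, c))))), s(a))  →  k(c, k(c, k(c, k(c, c))))   [R5 at ε]
4. k(c, k(c, k(c, k(c, c))))  →  s(k(c, k(c, k(c, c))))   [R4 at ε]
5. s(k(c, k(c, k(c, c))))  →  s(s(k(c, k(c, c))))   [R4 at 1]
6. s(s(k(c, k(c, c))))  →  s(s(s(k(c, c))))   [R4 at 1.1]
7. s(s(s(k(c, c))))  →  s(s(s(s(c))))   [R4 at 1.1.1]

s(s(s(s(c))))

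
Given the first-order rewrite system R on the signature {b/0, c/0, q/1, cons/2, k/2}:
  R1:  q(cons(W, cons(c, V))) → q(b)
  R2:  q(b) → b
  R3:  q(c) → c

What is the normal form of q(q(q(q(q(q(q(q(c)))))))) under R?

1. q(q(q(q(q(q(q(q(c))))))))  →  q(q(q(q(q(q(q(c)))))))   [R3 at 1.1.1.1.1.1.1]
2. q(q(q(q(q(q(q(c)))))))  →  q(q(q(q(q(q(c))))))   [R3 at 1.1.1.1.1.1]
3. q(q(q(q(q(q(c))))))  →  q(q(q(q(q(c)))))   [R3 at 1.1.1.1.1]
4. q(q(q(q(q(c)))))  →  q(q(q(q(c))))   [R3 at 1.1.1.1]
5. q(q(q(q(c))))  →  q(q(q(c)))   [R3 at 1.1.1]
6. q(q(q(c)))  →  q(q(c))   [R3 at 1.1]
7. q(q(c))  →  q(c)   [R3 at 1]
8. q(c)  →  c   [R3 at ε]

c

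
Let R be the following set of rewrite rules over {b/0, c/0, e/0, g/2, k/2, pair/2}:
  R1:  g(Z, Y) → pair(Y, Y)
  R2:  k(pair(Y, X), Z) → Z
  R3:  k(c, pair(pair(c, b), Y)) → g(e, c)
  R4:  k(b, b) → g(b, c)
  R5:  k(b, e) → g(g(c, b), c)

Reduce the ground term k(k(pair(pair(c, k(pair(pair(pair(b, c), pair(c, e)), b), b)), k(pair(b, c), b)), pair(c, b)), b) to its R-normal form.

b

1. k(k(pair(pair(c, k(pair(pair(pair(b, c), pair(c, e)), b), b)), k(pair(b, c), b)), pair(c, b)), b)  →  k(pair(c, b), b)   [R2 at 1]
2. k(pair(c, b), b)  →  b   [R2 at ε]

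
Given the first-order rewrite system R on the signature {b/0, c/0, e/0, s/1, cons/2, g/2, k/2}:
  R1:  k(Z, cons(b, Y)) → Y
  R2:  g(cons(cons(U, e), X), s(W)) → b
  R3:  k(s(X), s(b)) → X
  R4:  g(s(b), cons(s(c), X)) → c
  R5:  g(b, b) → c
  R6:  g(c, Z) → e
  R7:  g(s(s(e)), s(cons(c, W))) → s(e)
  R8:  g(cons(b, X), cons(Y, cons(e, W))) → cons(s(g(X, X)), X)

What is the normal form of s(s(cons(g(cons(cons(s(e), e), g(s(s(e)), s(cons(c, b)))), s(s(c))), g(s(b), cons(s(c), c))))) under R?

s(s(cons(b, c)))

1. s(s(cons(g(cons(cons(s(e), e), g(s(s(e)), s(cons(c, b)))), s(s(c))), g(s(b), cons(s(c), c)))))  →  s(s(cons(b, g(s(b), cons(s(c), c)))))   [R2 at 1.1.1]
2. s(s(cons(b, g(s(b), cons(s(c), c)))))  →  s(s(cons(b, c)))   [R4 at 1.1.2]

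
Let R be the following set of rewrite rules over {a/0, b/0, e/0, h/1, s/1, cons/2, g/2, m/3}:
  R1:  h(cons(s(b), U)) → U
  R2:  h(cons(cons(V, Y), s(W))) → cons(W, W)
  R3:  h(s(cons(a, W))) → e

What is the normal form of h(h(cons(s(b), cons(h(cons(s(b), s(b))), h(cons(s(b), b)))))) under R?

1. h(h(cons(s(b), cons(h(cons(s(b), s(b))), h(cons(s(b), b))))))  →  h(cons(h(cons(s(b), s(b))), h(cons(s(b), b))))   [R1 at 1]
2. h(cons(h(cons(s(b), s(b))), h(cons(s(b), b))))  →  h(cons(s(b), h(cons(s(b), b))))   [R1 at 1.1]
3. h(cons(s(b), h(cons(s(b), b))))  →  h(cons(s(b), b))   [R1 at ε]
4. h(cons(s(b), b))  →  b   [R1 at ε]

b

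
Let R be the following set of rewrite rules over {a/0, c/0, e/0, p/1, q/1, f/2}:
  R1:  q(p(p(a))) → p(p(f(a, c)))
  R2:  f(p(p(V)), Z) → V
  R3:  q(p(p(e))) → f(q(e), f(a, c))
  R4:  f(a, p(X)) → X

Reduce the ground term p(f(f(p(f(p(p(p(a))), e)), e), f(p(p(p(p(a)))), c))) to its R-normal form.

1. p(f(f(p(f(p(p(p(a))), e)), e), f(p(p(p(p(a)))), c)))  →  p(f(f(p(p(a)), e), f(p(p(p(p(a)))), c)))   [R2 at 1.1.1.1]
2. p(f(f(p(p(a)), e), f(p(p(p(p(a)))), c)))  →  p(f(a, f(p(p(p(p(a)))), c)))   [R2 at 1.1]
3. p(f(a, f(p(p(p(p(a)))), c)))  →  p(f(a, p(p(a))))   [R2 at 1.2]
4. p(f(a, p(p(a))))  →  p(p(a))   [R4 at 1]

p(p(a))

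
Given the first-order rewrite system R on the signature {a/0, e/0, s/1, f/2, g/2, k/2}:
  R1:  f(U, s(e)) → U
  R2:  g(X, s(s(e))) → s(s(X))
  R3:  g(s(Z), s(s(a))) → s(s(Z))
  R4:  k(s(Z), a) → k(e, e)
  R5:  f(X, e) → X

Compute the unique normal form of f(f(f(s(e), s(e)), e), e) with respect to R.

s(e)

1. f(f(f(s(e), s(e)), e), e)  →  f(f(s(e), s(e)), e)   [R5 at ε]
2. f(f(s(e), s(e)), e)  →  f(s(e), s(e))   [R5 at ε]
3. f(s(e), s(e))  →  s(e)   [R1 at ε]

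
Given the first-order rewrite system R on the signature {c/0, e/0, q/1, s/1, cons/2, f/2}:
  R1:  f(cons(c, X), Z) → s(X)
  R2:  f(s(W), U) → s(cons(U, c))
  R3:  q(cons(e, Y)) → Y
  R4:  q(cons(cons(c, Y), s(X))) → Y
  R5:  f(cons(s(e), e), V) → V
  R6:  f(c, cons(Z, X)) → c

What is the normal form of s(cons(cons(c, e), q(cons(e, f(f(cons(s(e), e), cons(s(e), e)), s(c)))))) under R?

1. s(cons(cons(c, e), q(cons(e, f(f(cons(s(e), e), cons(s(e), e)), s(c))))))  →  s(cons(cons(c, e), f(f(cons(s(e), e), cons(s(e), e)), s(c))))   [R3 at 1.2]
2. s(cons(cons(c, e), f(f(cons(s(e), e), cons(s(e), e)), s(c))))  →  s(cons(cons(c, e), f(cons(s(e), e), s(c))))   [R5 at 1.2.1]
3. s(cons(cons(c, e), f(cons(s(e), e), s(c))))  →  s(cons(cons(c, e), s(c)))   [R5 at 1.2]

s(cons(cons(c, e), s(c)))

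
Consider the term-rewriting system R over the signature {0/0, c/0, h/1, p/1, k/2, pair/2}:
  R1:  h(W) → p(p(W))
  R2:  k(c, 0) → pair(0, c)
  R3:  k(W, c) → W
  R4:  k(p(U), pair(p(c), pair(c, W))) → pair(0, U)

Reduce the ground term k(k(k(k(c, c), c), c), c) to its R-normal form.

1. k(k(k(k(c, c), c), c), c)  →  k(k(k(c, c), c), c)   [R3 at ε]
2. k(k(k(c, c), c), c)  →  k(k(c, c), c)   [R3 at ε]
3. k(k(c, c), c)  →  k(c, c)   [R3 at ε]
4. k(c, c)  →  c   [R3 at ε]

c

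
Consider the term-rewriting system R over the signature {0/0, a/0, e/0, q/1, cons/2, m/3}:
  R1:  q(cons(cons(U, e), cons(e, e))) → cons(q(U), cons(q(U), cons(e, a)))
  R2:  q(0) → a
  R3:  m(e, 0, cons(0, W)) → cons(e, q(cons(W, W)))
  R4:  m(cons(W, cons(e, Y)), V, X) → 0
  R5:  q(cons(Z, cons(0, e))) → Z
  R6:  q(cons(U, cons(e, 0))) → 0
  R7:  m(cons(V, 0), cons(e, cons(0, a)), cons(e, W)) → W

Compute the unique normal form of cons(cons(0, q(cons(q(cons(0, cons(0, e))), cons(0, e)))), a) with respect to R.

1. cons(cons(0, q(cons(q(cons(0, cons(0, e))), cons(0, e)))), a)  →  cons(cons(0, q(cons(0, cons(0, e)))), a)   [R5 at 1.2]
2. cons(cons(0, q(cons(0, cons(0, e)))), a)  →  cons(cons(0, 0), a)   [R5 at 1.2]

cons(cons(0, 0), a)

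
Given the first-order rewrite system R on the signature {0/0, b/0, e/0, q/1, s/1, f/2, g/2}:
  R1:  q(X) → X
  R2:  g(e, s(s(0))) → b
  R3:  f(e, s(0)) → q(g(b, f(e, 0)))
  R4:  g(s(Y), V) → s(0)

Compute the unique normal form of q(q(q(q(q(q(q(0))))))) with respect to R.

1. q(q(q(q(q(q(q(0)))))))  →  q(q(q(q(q(q(0))))))   [R1 at ε]
2. q(q(q(q(q(q(0))))))  →  q(q(q(q(q(0)))))   [R1 at ε]
3. q(q(q(q(q(0)))))  →  q(q(q(q(0))))   [R1 at ε]
4. q(q(q(q(0))))  →  q(q(q(0)))   [R1 at ε]
5. q(q(q(0)))  →  q(q(0))   [R1 at ε]
6. q(q(0))  →  q(0)   [R1 at ε]
7. q(0)  →  0   [R1 at ε]

0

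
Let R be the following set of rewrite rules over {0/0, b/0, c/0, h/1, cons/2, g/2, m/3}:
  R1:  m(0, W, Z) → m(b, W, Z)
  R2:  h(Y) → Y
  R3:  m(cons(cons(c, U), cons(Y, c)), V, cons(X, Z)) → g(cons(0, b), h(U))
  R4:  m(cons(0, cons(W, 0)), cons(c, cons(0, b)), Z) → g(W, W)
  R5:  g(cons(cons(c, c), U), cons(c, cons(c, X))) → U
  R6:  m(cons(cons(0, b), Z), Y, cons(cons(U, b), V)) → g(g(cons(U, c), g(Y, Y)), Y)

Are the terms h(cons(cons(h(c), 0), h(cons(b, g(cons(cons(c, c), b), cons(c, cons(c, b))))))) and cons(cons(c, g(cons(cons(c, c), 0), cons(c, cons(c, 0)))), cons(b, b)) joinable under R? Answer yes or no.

yes — NF(t₁) = cons(cons(c, 0), cons(b, b)), NF(t₂) = cons(cons(c, 0), cons(b, b))

Reduce t₁ = h(cons(cons(h(c), 0), h(cons(b, g(cons(cons(c, c), b), cons(c, cons(c, b))))))):
1. h(cons(cons(h(c), 0), h(cons(b, g(cons(cons(c, c), b), cons(c, cons(c, b)))))))  →  cons(cons(h(c), 0), h(cons(b, g(cons(cons(c, c), b), cons(c, cons(c, b))))))   [R2 at ε]
2. cons(cons(h(c), 0), h(cons(b, g(cons(cons(c, c), b), cons(c, cons(c, b))))))  →  cons(cons(c, 0), h(cons(b, g(cons(cons(c, c), b), cons(c, cons(c, b))))))   [R2 at 1.1]
3. cons(cons(c, 0), h(cons(b, g(cons(cons(c, c), b), cons(c, cons(c, b))))))  →  cons(cons(c, 0), cons(b, g(cons(cons(c, c), b), cons(c, cons(c, b)))))   [R2 at 2]
4. cons(cons(c, 0), cons(b, g(cons(cons(c, c), b), cons(c, cons(c, b)))))  →  cons(cons(c, 0), cons(b, b))   [R5 at 2.2]

Reduce t₂ = cons(cons(c, g(cons(cons(c, c), 0), cons(c, cons(c, 0)))), cons(b, b)):
1. cons(cons(c, g(cons(cons(c, c), 0), cons(c, cons(c, 0)))), cons(b, b))  →  cons(cons(c, 0), cons(b, b))   [R5 at 1.2]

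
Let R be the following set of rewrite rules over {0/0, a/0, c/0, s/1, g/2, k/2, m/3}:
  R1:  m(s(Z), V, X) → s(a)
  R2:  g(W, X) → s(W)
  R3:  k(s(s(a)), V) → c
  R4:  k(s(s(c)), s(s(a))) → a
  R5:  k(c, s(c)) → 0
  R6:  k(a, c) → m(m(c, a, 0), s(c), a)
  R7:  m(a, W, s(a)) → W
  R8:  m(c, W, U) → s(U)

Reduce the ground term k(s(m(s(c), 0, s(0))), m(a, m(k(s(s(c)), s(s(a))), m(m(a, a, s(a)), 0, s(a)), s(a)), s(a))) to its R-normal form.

c

1. k(s(m(s(c), 0, s(0))), m(a, m(k(s(s(c)), s(s(a))), m(m(a, a, s(a)), 0, s(a)), s(a)), s(a)))  →  k(s(s(a)), m(a, m(k(s(s(c)), s(s(a))), m(m(a, a, s(a)), 0, s(a)), s(a)), s(a)))   [R1 at 1.1]
2. k(s(s(a)), m(a, m(k(s(s(c)), s(s(a))), m(m(a, a, s(a)), 0, s(a)), s(a)), s(a)))  →  c   [R3 at ε]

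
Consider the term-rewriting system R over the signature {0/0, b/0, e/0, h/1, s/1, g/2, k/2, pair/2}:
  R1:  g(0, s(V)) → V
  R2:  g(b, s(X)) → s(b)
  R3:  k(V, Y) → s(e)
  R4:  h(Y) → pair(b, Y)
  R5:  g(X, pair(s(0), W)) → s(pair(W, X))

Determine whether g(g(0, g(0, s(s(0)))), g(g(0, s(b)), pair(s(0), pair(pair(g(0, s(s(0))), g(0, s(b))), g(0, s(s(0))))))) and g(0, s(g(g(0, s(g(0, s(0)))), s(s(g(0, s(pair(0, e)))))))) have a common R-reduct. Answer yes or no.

Reduce t₁ = g(g(0, g(0, s(s(0)))), g(g(0, s(b)), pair(s(0), pair(pair(g(0, s(s(0))), g(0, s(b))), g(0, s(s(0))))))):
1. g(g(0, g(0, s(s(0)))), g(g(0, s(b)), pair(s(0), pair(pair(g(0, s(s(0))), g(0, s(b))), g(0, s(s(0)))))))  →  g(g(0, s(0)), g(g(0, s(b)), pair(s(0), pair(pair(g(0, s(s(0))), g(0, s(b))), g(0, s(s(0)))))))   [R1 at 1.2]
2. g(g(0, s(0)), g(g(0, s(b)), pair(s(0), pair(pair(g(0, s(s(0))), g(0, s(b))), g(0, s(s(0)))))))  →  g(0, g(g(0, s(b)), pair(s(0), pair(pair(g(0, s(s(0))), g(0, s(b))), g(0, s(s(0)))))))   [R1 at 1]
3. g(0, g(g(0, s(b)), pair(s(0), pair(pair(g(0, s(s(0))), g(0, s(b))), g(0, s(s(0)))))))  →  g(0, s(pair(pair(pair(g(0, s(s(0))), g(0, s(b))), g(0, s(s(0)))), g(0, s(b)))))   [R5 at 2]
4. g(0, s(pair(pair(pair(g(0, s(s(0))), g(0, s(b))), g(0, s(s(0)))), g(0, s(b)))))  →  pair(pair(pair(g(0, s(s(0))), g(0, s(b))), g(0, s(s(0)))), g(0, s(b)))   [R1 at ε]
5. pair(pair(pair(g(0, s(s(0))), g(0, s(b))), g(0, s(s(0)))), g(0, s(b)))  →  pair(pair(pair(s(0), g(0, s(b))), g(0, s(s(0)))), g(0, s(b)))   [R1 at 1.1.1]
6. pair(pair(pair(s(0), g(0, s(b))), g(0, s(s(0)))), g(0, s(b)))  →  pair(pair(pair(s(0), b), g(0, s(s(0)))), g(0, s(b)))   [R1 at 1.1.2]
7. pair(pair(pair(s(0), b), g(0, s(s(0)))), g(0, s(b)))  →  pair(pair(pair(s(0), b), s(0)), g(0, s(b)))   [R1 at 1.2]
8. pair(pair(pair(s(0), b), s(0)), g(0, s(b)))  →  pair(pair(pair(s(0), b), s(0)), b)   [R1 at 2]

Reduce t₂ = g(0, s(g(g(0, s(g(0, s(0)))), s(s(g(0, s(pair(0, e)))))))):
1. g(0, s(g(g(0, s(g(0, s(0)))), s(s(g(0, s(pair(0, e))))))))  →  g(g(0, s(g(0, s(0)))), s(s(g(0, s(pair(0, e))))))   [R1 at ε]
2. g(g(0, s(g(0, s(0)))), s(s(g(0, s(pair(0, e))))))  →  g(g(0, s(0)), s(s(g(0, s(pair(0, e))))))   [R1 at 1]
3. g(g(0, s(0)), s(s(g(0, s(pair(0, e))))))  →  g(0, s(s(g(0, s(pair(0, e))))))   [R1 at 1]
4. g(0, s(s(g(0, s(pair(0, e))))))  →  s(g(0, s(pair(0, e))))   [R1 at ε]
5. s(g(0, s(pair(0, e))))  →  s(pair(0, e))   [R1 at 1]

no — NF(t₁) = pair(pair(pair(s(0), b), s(0)), b), NF(t₂) = s(pair(0, e))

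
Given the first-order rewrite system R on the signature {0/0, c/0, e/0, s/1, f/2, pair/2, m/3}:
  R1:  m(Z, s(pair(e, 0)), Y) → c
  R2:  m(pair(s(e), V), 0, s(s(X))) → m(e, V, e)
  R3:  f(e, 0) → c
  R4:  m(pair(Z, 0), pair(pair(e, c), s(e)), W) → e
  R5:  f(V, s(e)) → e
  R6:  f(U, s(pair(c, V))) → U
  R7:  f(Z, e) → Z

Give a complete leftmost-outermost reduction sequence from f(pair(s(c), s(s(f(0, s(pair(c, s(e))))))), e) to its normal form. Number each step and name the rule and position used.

pair(s(c), s(s(0)))

1. f(pair(s(c), s(s(f(0, s(pair(c, s(e))))))), e)  →  pair(s(c), s(s(f(0, s(pair(c, s(e)))))))   [R7 at ε]
2. pair(s(c), s(s(f(0, s(pair(c, s(e)))))))  →  pair(s(c), s(s(0)))   [R6 at 2.1.1]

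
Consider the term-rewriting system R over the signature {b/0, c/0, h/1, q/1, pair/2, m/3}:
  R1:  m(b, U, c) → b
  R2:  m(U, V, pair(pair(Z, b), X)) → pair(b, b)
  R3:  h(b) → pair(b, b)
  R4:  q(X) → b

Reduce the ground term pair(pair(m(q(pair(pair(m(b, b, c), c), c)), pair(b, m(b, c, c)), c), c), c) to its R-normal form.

1. pair(pair(m(q(pair(pair(m(b, b, c), c), c)), pair(b, m(b, c, c)), c), c), c)  →  pair(pair(m(b, pair(b, m(b, c, c)), c), c), c)   [R4 at 1.1.1]
2. pair(pair(m(b, pair(b, m(b, c, c)), c), c), c)  →  pair(pair(b, c), c)   [R1 at 1.1]

pair(pair(b, c), c)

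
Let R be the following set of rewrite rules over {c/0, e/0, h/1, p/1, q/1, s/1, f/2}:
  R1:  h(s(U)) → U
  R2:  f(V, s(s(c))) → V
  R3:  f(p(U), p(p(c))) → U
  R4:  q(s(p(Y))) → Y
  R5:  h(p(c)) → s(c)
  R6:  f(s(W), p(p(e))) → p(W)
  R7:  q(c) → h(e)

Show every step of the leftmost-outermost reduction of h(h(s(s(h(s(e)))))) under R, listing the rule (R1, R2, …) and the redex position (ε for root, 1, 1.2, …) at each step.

1. h(h(s(s(h(s(e))))))  →  h(s(h(s(e))))   [R1 at 1]
2. h(s(h(s(e))))  →  h(s(e))   [R1 at ε]
3. h(s(e))  →  e   [R1 at ε]

e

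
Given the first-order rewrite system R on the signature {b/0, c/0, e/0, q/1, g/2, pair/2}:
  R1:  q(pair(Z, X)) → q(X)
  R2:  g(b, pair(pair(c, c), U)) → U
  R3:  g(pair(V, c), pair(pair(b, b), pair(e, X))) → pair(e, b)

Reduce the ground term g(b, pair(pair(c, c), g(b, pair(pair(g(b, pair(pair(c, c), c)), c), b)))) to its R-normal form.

b

1. g(b, pair(pair(c, c), g(b, pair(pair(g(b, pair(pair(c, c), c)), c), b))))  →  g(b, pair(pair(g(b, pair(pair(c, c), c)), c), b))   [R2 at ε]
2. g(b, pair(pair(g(b, pair(pair(c, c), c)), c), b))  →  g(b, pair(pair(c, c), b))   [R2 at 2.1.1]
3. g(b, pair(pair(c, c), b))  →  b   [R2 at ε]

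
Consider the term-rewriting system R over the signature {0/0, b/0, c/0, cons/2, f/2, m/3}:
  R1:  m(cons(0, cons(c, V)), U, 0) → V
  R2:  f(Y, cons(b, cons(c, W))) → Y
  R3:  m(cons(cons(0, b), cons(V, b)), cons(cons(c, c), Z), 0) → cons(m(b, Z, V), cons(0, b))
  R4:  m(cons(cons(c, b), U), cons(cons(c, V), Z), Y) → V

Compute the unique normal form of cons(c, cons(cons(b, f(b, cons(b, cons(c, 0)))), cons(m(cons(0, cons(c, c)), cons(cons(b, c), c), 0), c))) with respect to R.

cons(c, cons(cons(b, b), cons(c, c)))

1. cons(c, cons(cons(b, f(b, cons(b, cons(c, 0)))), cons(m(cons(0, cons(c, c)), cons(cons(b, c), c), 0), c)))  →  cons(c, cons(cons(b, b), cons(m(cons(0, cons(c, c)), cons(cons(b, c), c), 0), c)))   [R2 at 2.1.2]
2. cons(c, cons(cons(b, b), cons(m(cons(0, cons(c, c)), cons(cons(b, c), c), 0), c)))  →  cons(c, cons(cons(b, b), cons(c, c)))   [R1 at 2.2.1]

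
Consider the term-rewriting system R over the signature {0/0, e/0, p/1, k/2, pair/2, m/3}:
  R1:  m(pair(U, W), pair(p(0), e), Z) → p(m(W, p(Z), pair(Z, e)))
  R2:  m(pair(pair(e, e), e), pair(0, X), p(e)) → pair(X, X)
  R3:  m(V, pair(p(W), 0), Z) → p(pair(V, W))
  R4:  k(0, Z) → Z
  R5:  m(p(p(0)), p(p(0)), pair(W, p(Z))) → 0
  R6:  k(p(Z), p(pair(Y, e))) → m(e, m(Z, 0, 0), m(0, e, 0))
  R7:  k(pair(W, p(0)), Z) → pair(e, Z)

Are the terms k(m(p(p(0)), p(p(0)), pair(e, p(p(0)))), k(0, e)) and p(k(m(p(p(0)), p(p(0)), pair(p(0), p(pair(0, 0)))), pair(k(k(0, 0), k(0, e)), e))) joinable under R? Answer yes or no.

no — NF(t₁) = e, NF(t₂) = p(pair(e, e))

Reduce t₁ = k(m(p(p(0)), p(p(0)), pair(e, p(p(0)))), k(0, e)):
1. k(m(p(p(0)), p(p(0)), pair(e, p(p(0)))), k(0, e))  →  k(0, k(0, e))   [R5 at 1]
2. k(0, k(0, e))  →  k(0, e)   [R4 at ε]
3. k(0, e)  →  e   [R4 at ε]

Reduce t₂ = p(k(m(p(p(0)), p(p(0)), pair(p(0), p(pair(0, 0)))), pair(k(k(0, 0), k(0, e)), e))):
1. p(k(m(p(p(0)), p(p(0)), pair(p(0), p(pair(0, 0)))), pair(k(k(0, 0), k(0, e)), e)))  →  p(k(0, pair(k(k(0, 0), k(0, e)), e)))   [R5 at 1.1]
2. p(k(0, pair(k(k(0, 0), k(0, e)), e)))  →  p(pair(k(k(0, 0), k(0, e)), e))   [R4 at 1]
3. p(pair(k(k(0, 0), k(0, e)), e))  →  p(pair(k(0, k(0, e)), e))   [R4 at 1.1.1]
4. p(pair(k(0, k(0, e)), e))  →  p(pair(k(0, e), e))   [R4 at 1.1]
5. p(pair(k(0, e), e))  →  p(pair(e, e))   [R4 at 1.1]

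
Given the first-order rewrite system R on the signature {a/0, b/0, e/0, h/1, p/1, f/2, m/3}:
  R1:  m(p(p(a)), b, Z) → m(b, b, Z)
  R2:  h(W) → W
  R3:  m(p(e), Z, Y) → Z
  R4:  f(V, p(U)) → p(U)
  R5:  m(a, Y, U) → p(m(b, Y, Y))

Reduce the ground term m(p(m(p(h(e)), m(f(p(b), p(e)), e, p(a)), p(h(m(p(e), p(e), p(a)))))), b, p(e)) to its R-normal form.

1. m(p(m(p(h(e)), m(f(p(b), p(e)), e, p(a)), p(h(m(p(e), p(e), p(a)))))), b, p(e))  →  m(p(m(p(e), m(f(p(b), p(e)), e, p(a)), p(h(m(p(e), p(e), p(a)))))), b, p(e))   [R2 at 1.1.1.1]
2. m(p(m(p(e), m(f(p(b), p(e)), e, p(a)), p(h(m(p(e), p(e), p(a)))))), b, p(e))  →  m(p(m(f(p(b), p(e)), e, p(a))), b, p(e))   [R3 at 1.1]
3. m(p(m(f(p(b), p(e)), e, p(a))), b, p(e))  →  m(p(m(p(e), e, p(a))), b, p(e))   [R4 at 1.1.1]
4. m(p(m(p(e), e, p(a))), b, p(e))  →  m(p(e), b, p(e))   [R3 at 1.1]
5. m(p(e), b, p(e))  →  b   [R3 at ε]

b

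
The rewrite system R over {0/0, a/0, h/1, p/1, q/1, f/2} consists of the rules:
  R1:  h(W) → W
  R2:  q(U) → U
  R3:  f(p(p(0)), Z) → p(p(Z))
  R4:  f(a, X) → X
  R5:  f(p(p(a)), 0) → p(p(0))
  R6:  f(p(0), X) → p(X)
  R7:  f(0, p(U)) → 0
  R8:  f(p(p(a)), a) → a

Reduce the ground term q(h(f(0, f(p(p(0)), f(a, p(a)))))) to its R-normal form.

1. q(h(f(0, f(p(p(0)), f(a, p(a))))))  →  h(f(0, f(p(p(0)), f(a, p(a)))))   [R2 at ε]
2. h(f(0, f(p(p(0)), f(a, p(a)))))  →  f(0, f(p(p(0)), f(a, p(a))))   [R1 at ε]
3. f(0, f(p(p(0)), f(a, p(a))))  →  f(0, p(p(f(a, p(a)))))   [R3 at 2]
4. f(0, p(p(f(a, p(a)))))  →  0   [R7 at ε]

0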